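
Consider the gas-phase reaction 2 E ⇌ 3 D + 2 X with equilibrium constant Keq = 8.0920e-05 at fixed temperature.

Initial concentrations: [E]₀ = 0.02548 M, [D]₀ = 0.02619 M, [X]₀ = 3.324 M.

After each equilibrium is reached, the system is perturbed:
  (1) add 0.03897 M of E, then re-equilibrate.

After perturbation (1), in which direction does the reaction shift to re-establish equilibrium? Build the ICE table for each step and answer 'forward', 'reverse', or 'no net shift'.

Q₀ = 0.3057 vs Keq = 8.0920e-05 ⇒ Q>K, reverse
Step 1:
                  E         D         X
  init      0.02548   0.02619     3.324
  Δ         0.01591  -0.02386  -0.01591
  eq        0.04139  0.002331     3.308
  solve Keq expr → x = -0.007953; check Q = 8.0920e-05
Then add 0.03897 M of E.
Step 2:
                  E         D         X
  init      0.08036  0.002331     3.308
  Δ       -8.4713e-04  0.001271 8.4713e-04
  eq        0.07951  0.003602     3.309
  solve Keq expr → x = 4.2357e-04; check Q = 8.0920e-05

Direction: forward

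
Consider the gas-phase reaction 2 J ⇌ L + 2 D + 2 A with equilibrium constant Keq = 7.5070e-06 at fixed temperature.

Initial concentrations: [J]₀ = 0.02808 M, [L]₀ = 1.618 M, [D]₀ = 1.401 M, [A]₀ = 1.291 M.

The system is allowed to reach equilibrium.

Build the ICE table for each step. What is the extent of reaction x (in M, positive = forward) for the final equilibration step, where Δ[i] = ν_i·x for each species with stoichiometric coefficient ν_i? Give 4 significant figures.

Q₀ = 6713 vs Keq = 7.5070e-06 ⇒ Q>K, reverse
Step 1:
                  J         L         D         A
  init      0.02808     1.618     1.401     1.291
  Δ           1.265   -0.6324    -1.265    -1.265
  eq          1.293    0.9856    0.1362    0.0262
  solve Keq expr → x = -0.6324; check Q = 7.5070e-06

x = -0.6324 M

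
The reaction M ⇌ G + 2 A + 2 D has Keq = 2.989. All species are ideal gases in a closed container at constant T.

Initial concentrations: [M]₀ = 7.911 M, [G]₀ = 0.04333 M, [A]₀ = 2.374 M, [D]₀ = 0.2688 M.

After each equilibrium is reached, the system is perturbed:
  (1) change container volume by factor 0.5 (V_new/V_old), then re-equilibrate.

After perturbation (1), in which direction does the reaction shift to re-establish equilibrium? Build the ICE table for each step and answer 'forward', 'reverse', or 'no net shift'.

Direction: reverse

Q₀ = 0.00223 vs Keq = 2.989 ⇒ Q<K, forward
Step 1:
                  M         G         A         D
  I           7.911   0.04333     2.374    0.2688
  C         -0.6387    0.6387     1.277     1.277
  E           7.272     0.682     3.651     1.546
  solve Keq expr → x = 0.6387; check Q = 2.989
Then change container volume by factor 0.5 (V_new/V_old).
Step 2:
                  M         G         A         D
  I           14.54     1.364     7.303     3.092
  C          0.7775   -0.7775    -1.555    -1.555
  E           15.32    0.5865     5.748     1.537
  solve Keq expr → x = -0.7775; check Q = 2.989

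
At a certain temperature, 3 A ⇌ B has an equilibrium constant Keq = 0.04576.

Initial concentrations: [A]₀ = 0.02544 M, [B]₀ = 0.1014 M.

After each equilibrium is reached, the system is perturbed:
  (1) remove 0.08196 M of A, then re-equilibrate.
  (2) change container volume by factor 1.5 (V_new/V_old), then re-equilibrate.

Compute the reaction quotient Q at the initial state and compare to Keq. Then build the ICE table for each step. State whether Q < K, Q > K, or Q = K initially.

Q₀ = 6159 vs Keq = 0.04576 ⇒ Q>K, reverse
Step 1:
                   A          B
  I          0.02544     0.1014
  C           0.2995   -0.09983
  E           0.3249    0.00157
  solve Keq expr → x = -0.09983; check Q = 0.04576
Then remove 0.08196 M of A.
Step 2:
                   A          B
  I            0.243    0.00157
  C         0.002675 -8.9156e-04
  E           0.2456 6.7828e-04
  solve Keq expr → x = -8.9156e-04; check Q = 0.04576
Then change container volume by factor 1.5 (V_new/V_old).
Step 3:
                   A          B
  I           0.1638 4.5219e-04
  C       7.4538e-04 -2.4846e-04
  E           0.1645 2.0373e-04
  solve Keq expr → x = -2.4846e-04; check Q = 0.04576

Q₀ = 6159; Q > K (proceeds reverse)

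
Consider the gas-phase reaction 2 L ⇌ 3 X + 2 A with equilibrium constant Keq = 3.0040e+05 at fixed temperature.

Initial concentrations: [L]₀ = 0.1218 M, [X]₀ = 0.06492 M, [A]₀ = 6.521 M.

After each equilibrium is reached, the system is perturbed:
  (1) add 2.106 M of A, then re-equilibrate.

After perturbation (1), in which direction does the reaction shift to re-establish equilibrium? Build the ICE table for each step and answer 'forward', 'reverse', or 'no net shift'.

Direction: reverse

Q₀ = 0.7843 vs Keq = 3.0040e+05 ⇒ Q<K, forward
Step 1:
                  L         X         A
  Initial    0.1218   0.06492     6.521
  Change    -0.1203    0.1805    0.1203
  Equil    0.001473    0.2454     6.641
  solve Keq expr → x = 0.06016; check Q = 3.0040e+05
Then add 2.106 M of A.
Step 2:
                  L         X         A
  Initial  0.001473    0.2454     8.747
  Change  4.5888e-04 -6.8832e-04 -4.5888e-04
  Equil    0.001932    0.2447     8.747
  solve Keq expr → x = -2.2944e-04; check Q = 3.0040e+05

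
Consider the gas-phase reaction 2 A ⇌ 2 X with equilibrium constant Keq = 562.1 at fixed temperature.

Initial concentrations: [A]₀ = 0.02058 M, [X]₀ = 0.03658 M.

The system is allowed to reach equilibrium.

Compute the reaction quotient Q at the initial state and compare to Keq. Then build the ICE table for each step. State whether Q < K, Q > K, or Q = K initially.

Q₀ = 3.159 vs Keq = 562.1 ⇒ Q<K, forward
Step 1:
                    A           X
  init        0.02058     0.03658
  Δ          -0.01827     0.01827
  eq         0.002313     0.05485
  solve Keq expr → x = 0.009133; check Q = 562.1

Q₀ = 3.159; Q < K (proceeds forward)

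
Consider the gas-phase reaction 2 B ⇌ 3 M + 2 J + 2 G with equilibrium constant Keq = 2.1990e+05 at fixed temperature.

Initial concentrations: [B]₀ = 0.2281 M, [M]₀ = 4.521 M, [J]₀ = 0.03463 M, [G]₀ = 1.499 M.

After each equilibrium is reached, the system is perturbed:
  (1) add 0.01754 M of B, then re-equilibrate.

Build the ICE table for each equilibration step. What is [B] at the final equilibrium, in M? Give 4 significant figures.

Q₀ = 4.786 vs Keq = 2.1990e+05 ⇒ Q<K, forward
Step 1:
                    B           M           J           G
  Initial      0.2281       4.521     0.03463       1.499
  Change      -0.2182      0.3273      0.2182      0.2182
  Equil      0.009885       4.848      0.2528       1.717
  solve Keq expr → x = 0.1091; check Q = 2.1990e+05
Then add 0.01754 M of B.
Step 2:
                    B           M           J           G
  Initial     0.02742       4.848      0.2528       1.717
  Change      -0.0167     0.02505      0.0167      0.0167
  Equil       0.01072       4.873      0.2695       1.734
  solve Keq expr → x = 0.008351; check Q = 2.1990e+05

[B]_eq = 0.01072 M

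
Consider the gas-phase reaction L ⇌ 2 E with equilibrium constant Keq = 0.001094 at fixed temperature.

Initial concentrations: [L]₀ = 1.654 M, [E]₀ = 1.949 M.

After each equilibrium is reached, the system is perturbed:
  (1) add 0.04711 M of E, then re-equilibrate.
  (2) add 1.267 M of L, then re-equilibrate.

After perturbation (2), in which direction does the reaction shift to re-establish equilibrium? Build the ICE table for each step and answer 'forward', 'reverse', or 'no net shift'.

Q₀ = 2.297 vs Keq = 0.001094 ⇒ Q>K, reverse
Step 1:
                   L          E
  I            1.654      1.949
  C           0.9478     -1.896
  E            2.602    0.05335
  solve Keq expr → x = -0.9478; check Q = 0.001094
Then add 0.04711 M of E.
Step 2:
                   L          E
  I            2.602     0.1005
  C          0.02344   -0.04687
  E            2.625    0.05359
  solve Keq expr → x = -0.02344; check Q = 0.001094
Then add 1.267 M of L.
Step 3:
                   L          E
  I            3.892    0.05359
  C        -0.005807    0.01161
  E            3.886    0.06521
  solve Keq expr → x = 0.005807; check Q = 0.001094

Direction: forward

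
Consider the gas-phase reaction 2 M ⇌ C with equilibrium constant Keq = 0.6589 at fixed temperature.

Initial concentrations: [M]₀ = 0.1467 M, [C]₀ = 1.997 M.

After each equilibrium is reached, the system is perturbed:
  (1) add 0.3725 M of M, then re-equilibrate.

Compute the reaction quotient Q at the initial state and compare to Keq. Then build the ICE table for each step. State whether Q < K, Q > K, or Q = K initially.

Q₀ = 92.79 vs Keq = 0.6589 ⇒ Q>K, reverse
Step 1:
                  M         C
  Initial    0.1467     1.997
  Change      1.287   -0.6433
  Equil       1.433     1.354
  solve Keq expr → x = -0.6433; check Q = 0.6589
Then add 0.3725 M of M.
Step 2:
                  M         C
  Initial     1.806     1.354
  Change    -0.2961    0.1481
  Equil        1.51     1.502
  solve Keq expr → x = 0.1481; check Q = 0.6589

Q₀ = 92.79; Q > K (proceeds reverse)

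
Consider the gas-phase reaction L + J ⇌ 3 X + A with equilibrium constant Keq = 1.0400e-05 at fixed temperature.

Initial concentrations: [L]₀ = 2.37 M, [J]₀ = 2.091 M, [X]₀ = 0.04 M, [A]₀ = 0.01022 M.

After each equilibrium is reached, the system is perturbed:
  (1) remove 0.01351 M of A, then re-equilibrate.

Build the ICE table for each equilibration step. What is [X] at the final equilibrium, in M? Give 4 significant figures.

[X]_eq = 0.1257 M

Q₀ = 1.3199e-07 vs Keq = 1.0400e-05 ⇒ Q<K, forward
Step 1:
                  L         J         X         A
  I            2.37     2.091      0.04   0.01022
  C        -0.02444  -0.02444   0.07331   0.02444
  E           2.346     2.067    0.1133   0.03466
  solve Keq expr → x = 0.02444; check Q = 1.0400e-05
Then remove 0.01351 M of A.
Step 2:
                  L         J         X         A
  I           2.346     2.067    0.1133   0.02115
  C       -0.004135 -0.004135    0.0124  0.004135
  E           2.341     2.062    0.1257   0.02528
  solve Keq expr → x = 0.004135; check Q = 1.0400e-05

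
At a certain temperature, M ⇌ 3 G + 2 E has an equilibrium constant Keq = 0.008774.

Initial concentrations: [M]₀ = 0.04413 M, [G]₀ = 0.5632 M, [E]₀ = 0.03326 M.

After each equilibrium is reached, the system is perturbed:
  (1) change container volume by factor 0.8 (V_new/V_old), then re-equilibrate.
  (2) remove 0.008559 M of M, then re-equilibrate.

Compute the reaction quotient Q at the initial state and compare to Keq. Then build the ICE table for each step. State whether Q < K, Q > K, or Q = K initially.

Q₀ = 0.004478 vs Keq = 0.008774 ⇒ Q<K, forward
Step 1:
                   M          G          E
  init       0.04413     0.5632    0.03326
  Δ        -0.004611    0.01383   0.009222
  eq         0.03952      0.577    0.04248
  solve Keq expr → x = 0.004611; check Q = 0.008774
Then change container volume by factor 0.8 (V_new/V_old).
Step 2:
                   M          G          E
  init        0.0494     0.7213     0.0531
  Δ         0.007443   -0.02233   -0.01489
  eq         0.05684      0.699    0.03822
  solve Keq expr → x = -0.007443; check Q = 0.008774
Then remove 0.008559 M of M.
Step 3:
                   M          G          E
  init       0.04828      0.699    0.03822
  Δ         0.001155  -0.003464  -0.002309
  eq         0.04944     0.6955    0.03591
  solve Keq expr → x = -0.001155; check Q = 0.008774

Q₀ = 0.004478; Q < K (proceeds forward)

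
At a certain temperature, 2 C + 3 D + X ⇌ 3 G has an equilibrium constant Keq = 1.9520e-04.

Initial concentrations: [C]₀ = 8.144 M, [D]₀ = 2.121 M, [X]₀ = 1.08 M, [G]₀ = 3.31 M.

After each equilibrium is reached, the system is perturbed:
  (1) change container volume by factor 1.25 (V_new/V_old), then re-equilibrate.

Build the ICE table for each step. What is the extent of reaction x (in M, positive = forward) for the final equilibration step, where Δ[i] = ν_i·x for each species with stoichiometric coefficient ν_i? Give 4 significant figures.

x = -0.05045 M

Q₀ = 0.05306 vs Keq = 1.9520e-04 ⇒ Q>K, reverse
Step 1:
                    C           D           X           G
  init          8.144       2.121        1.08        3.31
  Δ             1.343       2.014      0.6714      -2.014
  eq            9.487       4.135       1.751       1.296
  solve Keq expr → x = -0.6714; check Q = 1.9520e-04
Then change container volume by factor 1.25 (V_new/V_old).
Step 2:
                    C           D           X           G
  init          7.589       3.308       1.401       1.037
  Δ            0.1009      0.1513     0.05045     -0.1513
  eq             7.69        3.46       1.452      0.8853
  solve Keq expr → x = -0.05045; check Q = 1.9520e-04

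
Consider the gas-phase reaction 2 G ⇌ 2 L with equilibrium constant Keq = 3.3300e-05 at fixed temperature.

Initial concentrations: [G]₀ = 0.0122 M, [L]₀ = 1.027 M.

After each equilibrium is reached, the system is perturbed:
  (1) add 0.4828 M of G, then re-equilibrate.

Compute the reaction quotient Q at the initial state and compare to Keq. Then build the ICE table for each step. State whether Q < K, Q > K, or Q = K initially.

Q₀ = 7086 vs Keq = 3.3300e-05 ⇒ Q>K, reverse
Step 1:
                   G          L
  Initial     0.0122      1.027
  Change       1.021     -1.021
  Equil        1.033   0.005962
  solve Keq expr → x = -0.5105; check Q = 3.3300e-05
Then add 0.4828 M of G.
Step 2:
                   G          L
  Initial      1.516   0.005962
  Change    -0.00277    0.00277
  Equil        1.513   0.008732
  solve Keq expr → x = 0.001385; check Q = 3.3300e-05

Q₀ = 7086; Q > K (proceeds reverse)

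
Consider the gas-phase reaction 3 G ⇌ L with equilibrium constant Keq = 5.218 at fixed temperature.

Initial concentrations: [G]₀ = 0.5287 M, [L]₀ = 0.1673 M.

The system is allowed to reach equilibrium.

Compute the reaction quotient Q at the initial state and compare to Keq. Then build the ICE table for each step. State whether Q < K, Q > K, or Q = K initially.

Q₀ = 1.132; Q < K (proceeds forward)

Q₀ = 1.132 vs Keq = 5.218 ⇒ Q<K, forward
Step 1:
                    G           L
  init         0.5287      0.1673
  Δ           -0.1773      0.0591
  eq           0.3514      0.2264
  solve Keq expr → x = 0.0591; check Q = 5.218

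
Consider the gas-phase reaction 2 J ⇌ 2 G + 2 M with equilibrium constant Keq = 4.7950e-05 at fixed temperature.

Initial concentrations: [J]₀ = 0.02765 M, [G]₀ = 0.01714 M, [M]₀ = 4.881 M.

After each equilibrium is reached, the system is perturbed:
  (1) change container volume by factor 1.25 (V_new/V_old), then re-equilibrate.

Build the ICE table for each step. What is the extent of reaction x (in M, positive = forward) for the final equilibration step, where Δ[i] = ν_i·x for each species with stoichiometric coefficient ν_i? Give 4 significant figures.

x = 6.3561e-06 M

Q₀ = 9.155 vs Keq = 4.7950e-05 ⇒ Q>K, reverse
Step 1:
                    J           G           M
  I           0.02765     0.01714       4.881
  C           0.01708    -0.01708    -0.01708
  E           0.04473  6.3675e-05       4.864
  solve Keq expr → x = -0.008538; check Q = 4.7950e-05
Then change container volume by factor 1.25 (V_new/V_old).
Step 2:
                    J           G           M
  I           0.03578  5.0940e-05       3.891
  C       -1.2712e-05  1.2712e-05  1.2712e-05
  E           0.03577  6.3652e-05       3.891
  solve Keq expr → x = 6.3561e-06; check Q = 4.7950e-05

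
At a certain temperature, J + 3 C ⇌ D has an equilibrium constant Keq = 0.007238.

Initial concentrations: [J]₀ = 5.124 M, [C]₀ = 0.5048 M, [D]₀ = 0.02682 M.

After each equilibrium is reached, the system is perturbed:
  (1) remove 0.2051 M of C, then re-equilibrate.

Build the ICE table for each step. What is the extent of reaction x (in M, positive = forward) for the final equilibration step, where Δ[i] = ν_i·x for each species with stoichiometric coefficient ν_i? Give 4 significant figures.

Q₀ = 0.04069 vs Keq = 0.007238 ⇒ Q>K, reverse
Step 1:
                   J          C          D
  Initial      5.124     0.5048    0.02682
  Change      0.0201     0.0603    -0.0201
  Equil        5.144     0.5651   0.006719
  solve Keq expr → x = -0.0201; check Q = 0.007238
Then remove 0.2051 M of C.
Step 2:
                   J          C          D
  Initial      5.144       0.36   0.006719
  Change    0.004765    0.01429  -0.004765
  Equil        5.149     0.3743   0.001954
  solve Keq expr → x = -0.004765; check Q = 0.007238

x = -0.004765 M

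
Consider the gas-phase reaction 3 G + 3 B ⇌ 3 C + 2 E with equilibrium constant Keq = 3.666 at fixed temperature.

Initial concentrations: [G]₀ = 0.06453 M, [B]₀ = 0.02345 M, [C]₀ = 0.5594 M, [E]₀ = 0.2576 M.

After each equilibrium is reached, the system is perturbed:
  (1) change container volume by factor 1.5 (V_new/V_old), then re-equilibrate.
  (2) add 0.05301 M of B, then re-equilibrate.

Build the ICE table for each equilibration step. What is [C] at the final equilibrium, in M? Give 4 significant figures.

[C]_eq = 0.2489 M

Q₀ = 3.3523e+06 vs Keq = 3.666 ⇒ Q>K, reverse
Step 1:
                  G         B         C         E
  Initial   0.06453   0.02345    0.5594    0.2576
  Change     0.1988    0.1988   -0.1988   -0.1325
  Equil      0.2633    0.2222    0.3606    0.1251
  solve Keq expr → x = -0.06625; check Q = 3.666
Then change container volume by factor 1.5 (V_new/V_old).
Step 2:
                  G         B         C         E
  Initial    0.1755    0.1481    0.2404    0.0834
  Change   0.006174  0.006174 -0.006174 -0.004116
  Equil      0.1817    0.1543    0.2343   0.07928
  solve Keq expr → x = -0.002058; check Q = 3.666
Then add 0.05301 M of B.
Step 3:
                  G         B         C         E
  Initial    0.1817    0.2073    0.2343   0.07928
  Change   -0.01464  -0.01464   0.01464  0.009761
  Equil      0.1671    0.1927    0.2489   0.08904
  solve Keq expr → x = 0.004881; check Q = 3.666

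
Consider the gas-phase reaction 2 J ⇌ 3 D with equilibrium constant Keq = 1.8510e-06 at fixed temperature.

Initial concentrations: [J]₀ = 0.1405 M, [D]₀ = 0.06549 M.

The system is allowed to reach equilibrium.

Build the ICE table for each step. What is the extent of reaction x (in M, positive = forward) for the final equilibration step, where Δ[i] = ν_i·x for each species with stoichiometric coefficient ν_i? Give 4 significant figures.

Q₀ = 0.01423 vs Keq = 1.8510e-06 ⇒ Q>K, reverse
Step 1:
                  J         D
  I          0.1405   0.06549
  C         0.04104  -0.06155
  E          0.1815  0.003936
  solve Keq expr → x = -0.02052; check Q = 1.8510e-06

x = -0.02052 M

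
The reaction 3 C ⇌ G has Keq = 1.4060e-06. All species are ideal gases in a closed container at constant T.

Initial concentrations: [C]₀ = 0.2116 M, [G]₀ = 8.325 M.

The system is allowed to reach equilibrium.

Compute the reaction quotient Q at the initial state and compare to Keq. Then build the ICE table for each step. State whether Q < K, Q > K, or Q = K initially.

Q₀ = 878.7; Q > K (proceeds reverse)

Q₀ = 878.7 vs Keq = 1.4060e-06 ⇒ Q>K, reverse
Step 1:
                  C         G
  init       0.2116     8.325
  Δ           24.91    -8.303
  eq          25.12   0.02229
  solve Keq expr → x = -8.303; check Q = 1.4060e-06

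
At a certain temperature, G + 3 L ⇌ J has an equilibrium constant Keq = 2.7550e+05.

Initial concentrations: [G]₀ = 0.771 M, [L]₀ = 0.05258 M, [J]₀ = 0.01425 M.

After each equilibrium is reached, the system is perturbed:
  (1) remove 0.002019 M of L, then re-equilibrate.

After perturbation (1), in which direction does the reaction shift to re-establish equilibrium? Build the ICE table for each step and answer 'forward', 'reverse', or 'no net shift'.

Direction: reverse

Q₀ = 127.1 vs Keq = 2.7550e+05 ⇒ Q<K, forward
Step 1:
                  G         L         J
  Initial     0.771   0.05258   0.01425
  Change   -0.01578  -0.04733   0.01578
  Equil      0.7552  0.005245   0.03003
  solve Keq expr → x = 0.01578; check Q = 2.7550e+05
Then remove 0.002019 M of L.
Step 2:
                  G         L         J
  Initial    0.7552  0.003226   0.03003
  Change  6.5960e-04  0.001979 -6.5960e-04
  Equil      0.7559  0.005205   0.02937
  solve Keq expr → x = -6.5960e-04; check Q = 2.7550e+05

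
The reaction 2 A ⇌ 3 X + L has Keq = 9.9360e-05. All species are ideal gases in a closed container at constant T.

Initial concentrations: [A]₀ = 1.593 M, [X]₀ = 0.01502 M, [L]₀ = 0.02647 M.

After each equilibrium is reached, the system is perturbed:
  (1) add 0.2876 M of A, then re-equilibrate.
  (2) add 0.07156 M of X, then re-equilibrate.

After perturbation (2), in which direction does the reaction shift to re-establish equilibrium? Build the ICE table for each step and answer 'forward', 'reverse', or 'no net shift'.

Q₀ = 3.5345e-08 vs Keq = 9.9360e-05 ⇒ Q<K, forward
Step 1:
                  A         X         L
  Initial     1.593   0.01502   0.02647
  Change   -0.08813    0.1322   0.04406
  Equil       1.505    0.1472   0.07053
  solve Keq expr → x = 0.04406; check Q = 9.9360e-05
Then add 0.2876 M of A.
Step 2:
                  A         X         L
  Initial     1.792    0.1472   0.07053
  Change   -0.00941   0.01411  0.004705
  Equil       1.783    0.1613   0.07524
  solve Keq expr → x = 0.004705; check Q = 9.9360e-05
Then add 0.07156 M of X.
Step 3:
                  A         X         L
  Initial     1.783    0.2329   0.07524
  Change     0.0359  -0.05385  -0.01795
  Equil       1.819     0.179   0.05729
  solve Keq expr → x = -0.01795; check Q = 9.9360e-05

Direction: reverse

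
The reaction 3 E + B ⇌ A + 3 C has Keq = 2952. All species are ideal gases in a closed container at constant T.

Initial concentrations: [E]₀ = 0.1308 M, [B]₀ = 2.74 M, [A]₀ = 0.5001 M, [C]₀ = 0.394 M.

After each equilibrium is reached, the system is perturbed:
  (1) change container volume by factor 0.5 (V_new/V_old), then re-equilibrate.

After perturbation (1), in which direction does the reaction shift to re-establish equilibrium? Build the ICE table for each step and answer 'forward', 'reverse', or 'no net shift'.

Direction: no net shift

Q₀ = 4.989 vs Keq = 2952 ⇒ Q<K, forward
Step 1:
                  E         B         A         C
  Initial    0.1308      2.74    0.5001     0.394
  Change    -0.1103  -0.03676   0.03676    0.1103
  Equil     0.02051     2.703    0.5369    0.5043
  solve Keq expr → x = 0.03676; check Q = 2952
Then change container volume by factor 0.5 (V_new/V_old).
Step 2:
                  E         B         A         C
  Initial   0.04102     5.406     1.074     1.009
  Change          0         0         0         0
  Equil     0.04102     5.406     1.074     1.009
  solve Keq expr → x = 0; check Q = 2952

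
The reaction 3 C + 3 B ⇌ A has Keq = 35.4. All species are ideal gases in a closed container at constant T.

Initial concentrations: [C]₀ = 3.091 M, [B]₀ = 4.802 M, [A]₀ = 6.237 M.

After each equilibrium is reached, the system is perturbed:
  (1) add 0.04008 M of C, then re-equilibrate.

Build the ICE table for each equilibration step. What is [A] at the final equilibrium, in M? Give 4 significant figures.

Q₀ = 0.001907 vs Keq = 35.4 ⇒ Q<K, forward
Step 1:
                  C         B         A
  I           3.091     4.802     6.237
  C          -2.798    -2.798    0.9327
  E           0.293     2.004      7.17
  solve Keq expr → x = 0.9327; check Q = 35.4
Then add 0.04008 M of C.
Step 2:
                  C         B         A
  I          0.3331     2.004      7.17
  C        -0.03475  -0.03475   0.01158
  E          0.2984     1.969     7.181
  solve Keq expr → x = 0.01158; check Q = 35.4

[A]_eq = 7.181 M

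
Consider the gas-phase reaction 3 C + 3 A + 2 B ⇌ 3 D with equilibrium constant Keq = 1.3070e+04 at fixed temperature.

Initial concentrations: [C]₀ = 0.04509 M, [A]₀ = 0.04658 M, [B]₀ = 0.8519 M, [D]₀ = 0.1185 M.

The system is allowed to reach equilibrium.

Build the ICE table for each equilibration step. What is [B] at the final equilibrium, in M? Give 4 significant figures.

[B]_eq = 0.8662 M

Q₀ = 2.4748e+05 vs Keq = 1.3070e+04 ⇒ Q>K, reverse
Step 1:
                    C           A           B           D
  I           0.04509     0.04658      0.8519      0.1185
  C           0.02149     0.02149     0.01433    -0.02149
  E           0.06658     0.06807      0.8662     0.09701
  solve Keq expr → x = -0.007163; check Q = 1.3070e+04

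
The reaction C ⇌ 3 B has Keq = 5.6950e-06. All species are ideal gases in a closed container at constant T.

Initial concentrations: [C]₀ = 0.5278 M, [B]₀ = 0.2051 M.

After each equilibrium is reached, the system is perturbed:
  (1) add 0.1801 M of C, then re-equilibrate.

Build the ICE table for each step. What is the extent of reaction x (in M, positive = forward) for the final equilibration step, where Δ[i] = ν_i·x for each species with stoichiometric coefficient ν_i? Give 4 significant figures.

Q₀ = 0.01635 vs Keq = 5.6950e-06 ⇒ Q>K, reverse
Step 1:
                    C           B
  init         0.5278      0.2051
  Δ           0.06337     -0.1901
  eq           0.5912     0.01499
  solve Keq expr → x = -0.06337; check Q = 5.6950e-06
Then add 0.1801 M of C.
Step 2:
                    C           B
  init         0.7713     0.01499
  Δ       -4.6199e-04    0.001386
  eq           0.7708     0.01637
  solve Keq expr → x = 4.6199e-04; check Q = 5.6950e-06

x = 4.6199e-04 M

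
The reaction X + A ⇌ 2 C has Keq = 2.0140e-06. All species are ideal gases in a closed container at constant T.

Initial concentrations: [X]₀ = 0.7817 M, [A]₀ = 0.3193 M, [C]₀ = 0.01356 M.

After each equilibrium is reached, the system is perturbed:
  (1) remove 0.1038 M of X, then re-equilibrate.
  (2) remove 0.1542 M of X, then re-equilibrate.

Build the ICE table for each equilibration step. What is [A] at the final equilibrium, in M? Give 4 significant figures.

Q₀ = 7.3668e-04 vs Keq = 2.0140e-06 ⇒ Q>K, reverse
Step 1:
                   X          A          C
  I           0.7817     0.3193    0.01356
  C          0.00642    0.00642   -0.01284
  E           0.7881     0.3257 7.1903e-04
  solve Keq expr → x = -0.00642; check Q = 2.0140e-06
Then remove 0.1038 M of X.
Step 2:
                   X          A          C
  I           0.6843     0.3257 7.1903e-04
  C       2.4492e-05 2.4492e-05 -4.8984e-05
  E           0.6843     0.3257 6.7005e-04
  solve Keq expr → x = -2.4492e-05; check Q = 2.0140e-06
Then remove 0.1542 M of X.
Step 3:
                   X          A          C
  I           0.5301     0.3257 6.7005e-04
  C       4.0121e-05 4.0121e-05 -8.0242e-05
  E           0.5302     0.3258 5.8981e-04
  solve Keq expr → x = -4.0121e-05; check Q = 2.0140e-06

[A]_eq = 0.3258 M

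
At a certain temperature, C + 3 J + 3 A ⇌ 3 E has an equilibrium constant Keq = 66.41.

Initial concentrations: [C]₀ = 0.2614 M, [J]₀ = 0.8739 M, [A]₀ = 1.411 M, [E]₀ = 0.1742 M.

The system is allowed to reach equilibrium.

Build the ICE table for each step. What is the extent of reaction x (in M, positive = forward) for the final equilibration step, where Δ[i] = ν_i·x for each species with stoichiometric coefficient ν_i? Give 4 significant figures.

Q₀ = 0.01079 vs Keq = 66.41 ⇒ Q<K, forward
Step 1:
                  C         J         A         E
  Initial    0.2614    0.8739     1.411    0.1742
  Change     -0.163   -0.4891   -0.4891    0.4891
  Equil     0.09838    0.3848    0.9219    0.6633
  solve Keq expr → x = 0.163; check Q = 66.41

x = 0.163 M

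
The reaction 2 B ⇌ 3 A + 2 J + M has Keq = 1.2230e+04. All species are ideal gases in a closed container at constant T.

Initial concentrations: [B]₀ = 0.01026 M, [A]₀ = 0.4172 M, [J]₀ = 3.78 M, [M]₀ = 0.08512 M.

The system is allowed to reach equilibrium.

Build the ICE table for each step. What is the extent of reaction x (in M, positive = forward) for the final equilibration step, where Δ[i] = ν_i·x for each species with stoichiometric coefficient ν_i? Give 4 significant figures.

Q₀ = 839 vs Keq = 1.2230e+04 ⇒ Q<K, forward
Step 1:
                   B          A          J          M
  I          0.01026     0.4172       3.78    0.08512
  C        -0.007399     0.0111   0.007399     0.0037
  E         0.002861     0.4283      3.787    0.08882
  solve Keq expr → x = 0.0037; check Q = 1.2230e+04

x = 0.0037 M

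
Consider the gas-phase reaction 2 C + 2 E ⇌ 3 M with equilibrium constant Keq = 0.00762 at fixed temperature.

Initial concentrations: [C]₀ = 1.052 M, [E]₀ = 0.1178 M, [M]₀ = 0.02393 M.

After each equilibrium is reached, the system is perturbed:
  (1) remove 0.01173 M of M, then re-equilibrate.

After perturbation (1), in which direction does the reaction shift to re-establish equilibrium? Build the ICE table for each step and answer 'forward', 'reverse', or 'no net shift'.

Q₀ = 8.9229e-04 vs Keq = 0.00762 ⇒ Q<K, forward
Step 1:
                  C         E         M
  I           1.052    0.1178   0.02393
  C        -0.01379  -0.01379   0.02069
  E           1.038     0.104   0.04462
  solve Keq expr → x = 0.006897; check Q = 0.00762
Then remove 0.01173 M of M.
Step 2:
                  C         E         M
  I           1.038     0.104   0.03289
  C       -0.006457 -0.006457  0.009686
  E           1.032   0.09755   0.04258
  solve Keq expr → x = 0.003229; check Q = 0.00762

Direction: forward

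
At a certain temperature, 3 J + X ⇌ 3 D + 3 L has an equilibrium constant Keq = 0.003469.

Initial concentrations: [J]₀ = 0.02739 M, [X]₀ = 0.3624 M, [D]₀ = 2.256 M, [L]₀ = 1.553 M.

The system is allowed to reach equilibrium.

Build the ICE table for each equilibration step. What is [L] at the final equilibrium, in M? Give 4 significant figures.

[L]_eq = 0.2113 M

Q₀ = 5.7752e+06 vs Keq = 0.003469 ⇒ Q>K, reverse
Step 1:
                    J           X           D           L
  Initial     0.02739      0.3624       2.256       1.553
  Change        1.342      0.4472      -1.342      -1.342
  Equil         1.369      0.8096      0.9143      0.2113
  solve Keq expr → x = -0.4472; check Q = 0.003469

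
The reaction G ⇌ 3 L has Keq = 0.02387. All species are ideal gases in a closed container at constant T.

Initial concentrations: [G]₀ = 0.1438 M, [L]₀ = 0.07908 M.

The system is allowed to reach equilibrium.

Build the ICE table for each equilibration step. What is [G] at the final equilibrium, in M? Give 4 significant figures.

[G]_eq = 0.1225 M

Q₀ = 0.003439 vs Keq = 0.02387 ⇒ Q<K, forward
Step 1:
                    G           L
  I            0.1438     0.07908
  C          -0.02131     0.06392
  E            0.1225       0.143
  solve Keq expr → x = 0.02131; check Q = 0.02387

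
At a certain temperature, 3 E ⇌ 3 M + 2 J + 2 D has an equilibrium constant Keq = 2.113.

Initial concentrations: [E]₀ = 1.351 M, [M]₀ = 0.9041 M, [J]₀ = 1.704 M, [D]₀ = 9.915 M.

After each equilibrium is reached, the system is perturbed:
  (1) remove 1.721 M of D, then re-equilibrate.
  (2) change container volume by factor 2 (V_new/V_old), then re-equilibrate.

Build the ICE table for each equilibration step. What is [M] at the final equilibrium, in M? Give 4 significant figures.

[M]_eq = 0.4106 M

Q₀ = 85.55 vs Keq = 2.113 ⇒ Q>K, reverse
Step 1:
                   E          M          J          D
  Initial      1.351     0.9041      1.704      9.915
  Change      0.4837    -0.4837    -0.3225    -0.3225
  Equil        1.835     0.4204      1.382      9.593
  solve Keq expr → x = -0.1612; check Q = 2.113
Then remove 1.721 M of D.
Step 2:
                   E          M          J          D
  Initial      1.835     0.4204      1.382      7.872
  Change    -0.04126    0.04126     0.0275     0.0275
  Equil        1.793     0.4617      1.409      7.899
  solve Keq expr → x = 0.01375; check Q = 2.113
Then change container volume by factor 2 (V_new/V_old).
Step 3:
                   E          M          J          D
  Initial     0.8967     0.2308     0.7045       3.95
  Change     -0.1797     0.1797     0.1198     0.1198
  Equil        0.717     0.4106     0.8243      4.069
  solve Keq expr → x = 0.05991; check Q = 2.113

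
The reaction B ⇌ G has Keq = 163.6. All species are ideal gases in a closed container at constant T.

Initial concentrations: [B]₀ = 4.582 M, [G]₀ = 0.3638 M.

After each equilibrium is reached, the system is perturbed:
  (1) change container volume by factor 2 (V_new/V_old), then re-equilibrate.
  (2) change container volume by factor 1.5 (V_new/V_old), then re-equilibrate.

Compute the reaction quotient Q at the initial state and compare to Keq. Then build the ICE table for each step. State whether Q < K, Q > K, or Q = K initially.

Q₀ = 0.0794 vs Keq = 163.6 ⇒ Q<K, forward
Step 1:
                    B           G
  Initial       4.582      0.3638
  Change       -4.552       4.552
  Equil       0.03005       4.916
  solve Keq expr → x = 4.552; check Q = 163.6
Then change container volume by factor 2 (V_new/V_old).
Step 2:
                    B           G
  Initial     0.01502       2.458
  Change            0           0
  Equil       0.01502       2.458
  solve Keq expr → x = 0; check Q = 163.6
Then change container volume by factor 1.5 (V_new/V_old).
Step 3:
                    B           G
  Initial     0.01002       1.639
  Change            0           0
  Equil       0.01002       1.639
  solve Keq expr → x = 0; check Q = 163.6

Q₀ = 0.0794; Q < K (proceeds forward)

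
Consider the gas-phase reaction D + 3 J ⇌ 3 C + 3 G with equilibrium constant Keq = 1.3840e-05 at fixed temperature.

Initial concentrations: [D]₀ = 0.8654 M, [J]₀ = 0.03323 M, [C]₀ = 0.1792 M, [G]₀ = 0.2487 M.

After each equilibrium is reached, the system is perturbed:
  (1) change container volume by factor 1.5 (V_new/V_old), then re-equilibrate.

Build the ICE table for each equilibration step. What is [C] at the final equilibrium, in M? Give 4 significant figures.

Q₀ = 2.788 vs Keq = 1.3840e-05 ⇒ Q>K, reverse
Step 1:
                  D         J         C         G
  init       0.8654   0.03323    0.1792    0.2487
  Δ         0.04711    0.1413   -0.1413   -0.1413
  eq         0.9125    0.1746   0.03786    0.1074
  solve Keq expr → x = -0.04711; check Q = 1.3840e-05
Then change container volume by factor 1.5 (V_new/V_old).
Step 2:
                  D         J         C         G
  init       0.6083    0.1164   0.02524   0.07158
  Δ        -0.00153  -0.00459   0.00459   0.00459
  eq         0.6068    0.1118   0.02983   0.07617
  solve Keq expr → x = 0.00153; check Q = 1.3840e-05

[C]_eq = 0.02983 M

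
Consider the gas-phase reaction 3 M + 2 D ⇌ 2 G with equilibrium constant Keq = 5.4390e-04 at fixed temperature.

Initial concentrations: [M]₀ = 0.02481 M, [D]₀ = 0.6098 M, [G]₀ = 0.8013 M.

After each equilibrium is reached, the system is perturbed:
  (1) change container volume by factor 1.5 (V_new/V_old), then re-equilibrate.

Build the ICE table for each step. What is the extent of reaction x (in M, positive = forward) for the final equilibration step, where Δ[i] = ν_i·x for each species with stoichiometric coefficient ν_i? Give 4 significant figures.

Q₀ = 1.1307e+05 vs Keq = 5.4390e-04 ⇒ Q>K, reverse
Step 1:
                   M          D          G
  I          0.02481     0.6098     0.8013
  C            1.142      0.761     -0.761
  E            1.166      1.371    0.04027
  solve Keq expr → x = -0.3805; check Q = 5.4390e-04
Then change container volume by factor 1.5 (V_new/V_old).
Step 2:
                   M          D          G
  I           0.7776     0.9139    0.02685
  C          0.01733    0.01155   -0.01155
  E           0.7949     0.9254     0.0153
  solve Keq expr → x = -0.005776; check Q = 5.4390e-04

x = -0.005776 M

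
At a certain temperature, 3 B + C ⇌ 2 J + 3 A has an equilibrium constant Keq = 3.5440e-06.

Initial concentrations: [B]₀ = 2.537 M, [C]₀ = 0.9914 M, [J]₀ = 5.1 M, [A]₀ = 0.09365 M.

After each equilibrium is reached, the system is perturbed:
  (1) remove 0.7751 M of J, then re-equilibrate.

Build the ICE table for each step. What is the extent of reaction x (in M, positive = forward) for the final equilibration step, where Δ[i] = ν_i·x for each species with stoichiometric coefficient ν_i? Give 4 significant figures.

x = 5.2988e-04 M

Q₀ = 0.00132 vs Keq = 3.5440e-06 ⇒ Q>K, reverse
Step 1:
                    B           C           J           A
  init          2.537      0.9914         5.1     0.09365
  Δ           0.08001     0.02667    -0.05334    -0.08001
  eq            2.617       1.018       5.047     0.01364
  solve Keq expr → x = -0.02667; check Q = 3.5440e-06
Then remove 0.7751 M of J.
Step 2:
                    B           C           J           A
  init          2.617       1.018       4.272     0.01364
  Δ          -0.00159 -5.2988e-04     0.00106     0.00159
  eq            2.615       1.018       4.273     0.01523
  solve Keq expr → x = 5.2988e-04; check Q = 3.5440e-06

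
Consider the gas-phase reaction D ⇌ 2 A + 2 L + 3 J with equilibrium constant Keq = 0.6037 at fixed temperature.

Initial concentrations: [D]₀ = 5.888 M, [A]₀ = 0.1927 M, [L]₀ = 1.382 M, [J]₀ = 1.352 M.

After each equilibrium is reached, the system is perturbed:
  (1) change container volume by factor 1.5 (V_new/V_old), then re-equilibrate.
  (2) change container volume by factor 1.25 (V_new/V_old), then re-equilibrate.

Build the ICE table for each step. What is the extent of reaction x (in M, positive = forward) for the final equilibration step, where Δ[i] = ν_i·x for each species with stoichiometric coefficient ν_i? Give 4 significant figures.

x = 0.07406 M

Q₀ = 0.02977 vs Keq = 0.6037 ⇒ Q<K, forward
Step 1:
                    D           A           L           J
  init          5.888      0.1927       1.382       1.352
  Δ           -0.1406      0.2813      0.2813      0.4219
  eq            5.747       0.474       1.663       1.774
  solve Keq expr → x = 0.1406; check Q = 0.6037
Then change container volume by factor 1.5 (V_new/V_old).
Step 2:
                    D           A           L           J
  init          3.832       0.316       1.109       1.183
  Δ           -0.1251      0.2501      0.2501      0.3752
  eq            3.707      0.5661       1.359       1.558
  solve Keq expr → x = 0.1251; check Q = 0.6037
Then change container volume by factor 1.25 (V_new/V_old).
Step 3:
                    D           A           L           J
  init          2.965      0.4529       1.087       1.246
  Δ          -0.07406      0.1481      0.1481      0.2222
  eq            2.891       0.601       1.235       1.468
  solve Keq expr → x = 0.07406; check Q = 0.6037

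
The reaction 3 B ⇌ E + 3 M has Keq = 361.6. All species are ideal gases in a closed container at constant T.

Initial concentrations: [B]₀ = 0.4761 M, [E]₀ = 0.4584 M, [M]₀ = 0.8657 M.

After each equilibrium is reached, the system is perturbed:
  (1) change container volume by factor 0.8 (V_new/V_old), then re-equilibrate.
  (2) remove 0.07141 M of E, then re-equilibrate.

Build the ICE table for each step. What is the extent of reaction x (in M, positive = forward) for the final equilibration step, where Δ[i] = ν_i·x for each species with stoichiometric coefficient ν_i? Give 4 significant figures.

x = 0.001876 M

Q₀ = 2.756 vs Keq = 361.6 ⇒ Q<K, forward
Step 1:
                  B         E         M
  Initial    0.4761    0.4584    0.8657
  Change    -0.3362    0.1121    0.3362
  Equil      0.1399    0.5705     1.202
  solve Keq expr → x = 0.1121; check Q = 361.6
Then change container volume by factor 0.8 (V_new/V_old).
Step 2:
                  B         E         M
  Initial    0.1749    0.7131     1.502
  Change     0.0117 -0.003899   -0.0117
  Equil      0.1866    0.7092     1.491
  solve Keq expr → x = -0.003899; check Q = 361.6
Then remove 0.07141 M of E.
Step 3:
                  B         E         M
  Initial    0.1866    0.6378     1.491
  Change  -0.005628  0.001876  0.005628
  Equil       0.181    0.6396     1.496
  solve Keq expr → x = 0.001876; check Q = 361.6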